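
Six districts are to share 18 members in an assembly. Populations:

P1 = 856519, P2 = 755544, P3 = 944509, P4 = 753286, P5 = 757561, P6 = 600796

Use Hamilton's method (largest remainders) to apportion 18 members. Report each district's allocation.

P1: 3, P2: 3, P3: 4, P4: 3, P5: 3, P6: 2

The standard divisor is 4668215/18 ≈ 259345.278.
Standard quotas: P1 3.3026, P2 2.9133, P3 3.6419, P4 2.9046, P5 2.9211, P6 2.3166.
Lower quotas: P1 3, P2 2, P3 3, P4 2, P5 2, P6 2 (sum 14, leaving 4 seats).
Remainders in descending order: P5 0.9211, P2 0.9133, P4 0.9046, P3 0.6419, P6 0.3166, P1 0.3026.
Largest remainders: P5, P2, P4, P3 receive the extra seats.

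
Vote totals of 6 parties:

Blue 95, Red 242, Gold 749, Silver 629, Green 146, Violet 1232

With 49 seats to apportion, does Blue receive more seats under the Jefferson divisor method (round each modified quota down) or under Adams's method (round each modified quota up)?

Adams

Jefferson: Blue 1, Red 4, Gold 12, Silver 10, Green 2, Violet 20.
Adams: Blue 2, Red 4, Gold 11, Silver 10, Green 3, Violet 19.
Blue gets 1 under Jefferson and 2 under Adams.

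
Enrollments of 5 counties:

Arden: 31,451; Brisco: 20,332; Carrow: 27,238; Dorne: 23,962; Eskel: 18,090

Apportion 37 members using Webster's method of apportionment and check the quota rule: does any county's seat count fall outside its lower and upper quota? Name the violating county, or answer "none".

Standard quotas: Arden 9.611, Brisco 6.213, Carrow 8.324, Dorne 7.323, Eskel 5.528.
Webster allocation: Arden 10, Brisco 6, Carrow 8, Dorne 7, Eskel 6.
Every allocation lies between the lower and upper quota.

none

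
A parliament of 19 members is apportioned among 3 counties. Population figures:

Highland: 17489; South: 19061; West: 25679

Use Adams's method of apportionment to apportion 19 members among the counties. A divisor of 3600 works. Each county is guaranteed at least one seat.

Highland 5; South 6; West 8

With modified divisor 3600: modified quotas Highland 4.858, South 5.295, West 7.133.
Rounding up: Highland 5, South 6, West 8 (total 19).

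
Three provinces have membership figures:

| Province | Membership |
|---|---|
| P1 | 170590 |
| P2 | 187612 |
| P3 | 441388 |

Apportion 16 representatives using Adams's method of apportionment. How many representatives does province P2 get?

4

Standard divisor 799590/16 ≈ 49974.375; standard quotas: P1 3.414, P2 3.754, P3 8.832.
Rounding up gives 4, 4, 9 = 17 seats, so the divisor must be adjusted.
With modified divisor 56000: modified quotas P1 3.046, P2 3.350, P3 7.882.
Rounding up: P1 4, P2 4, P3 8 (total 16).
P2 receives 4.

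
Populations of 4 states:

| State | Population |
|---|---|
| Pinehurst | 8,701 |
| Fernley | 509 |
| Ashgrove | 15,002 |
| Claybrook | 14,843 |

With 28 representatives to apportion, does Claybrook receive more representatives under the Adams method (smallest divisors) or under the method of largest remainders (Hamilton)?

Adams: Pinehurst 6, Fernley 1, Ashgrove 11, Claybrook 10.
Hamilton: Pinehurst 6, Fernley 0, Ashgrove 11, Claybrook 11.
Claybrook gets 10 under Adams and 11 under Hamilton.

Hamilton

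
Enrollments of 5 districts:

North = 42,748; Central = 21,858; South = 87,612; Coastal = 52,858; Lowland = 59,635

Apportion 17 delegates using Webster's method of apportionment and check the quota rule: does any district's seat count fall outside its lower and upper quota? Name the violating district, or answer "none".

Standard quotas: North 2.745, Central 1.404, South 5.627, Coastal 3.395, Lowland 3.830.
Webster allocation: North 3, Central 1, South 6, Coastal 3, Lowland 4.
Every allocation lies between the lower and upper quota.

none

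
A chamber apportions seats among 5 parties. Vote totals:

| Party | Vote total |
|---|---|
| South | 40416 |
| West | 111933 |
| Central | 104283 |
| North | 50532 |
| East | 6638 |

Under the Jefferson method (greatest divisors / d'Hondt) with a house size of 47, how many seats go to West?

17

Standard divisor 313802/47 ≈ 6676.638; standard quotas: South 6.053, West 16.765, Central 15.619, North 7.568, East 0.994.
Rounding down gives 6, 16, 15, 7, 0 = 44 seats, so the divisor must be adjusted.
With modified divisor 6400: modified quotas South 6.315, West 17.490, Central 16.294, North 7.896, East 1.037.
Rounding down: South 6, West 17, Central 16, North 7, East 1 (total 47).
West receives 17.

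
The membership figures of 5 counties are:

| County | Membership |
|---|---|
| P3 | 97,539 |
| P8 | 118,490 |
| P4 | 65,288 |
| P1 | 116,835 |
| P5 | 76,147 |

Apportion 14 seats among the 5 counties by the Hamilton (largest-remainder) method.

The standard divisor is 474299/14 ≈ 33878.5.
Standard quotas: P3 2.8791, P8 3.4975, P4 1.9271, P1 3.4486, P5 2.2476.
Lower quotas: P3 2, P8 3, P4 1, P1 3, P5 2 (sum 11, leaving 3 seats).
Remainders in descending order: P4 0.9271, P3 0.8791, P8 0.4975, P1 0.4486, P5 0.2476.
The surplus seats go to P4, P3, P8.

P3 3; P8 4; P4 2; P1 3; P5 2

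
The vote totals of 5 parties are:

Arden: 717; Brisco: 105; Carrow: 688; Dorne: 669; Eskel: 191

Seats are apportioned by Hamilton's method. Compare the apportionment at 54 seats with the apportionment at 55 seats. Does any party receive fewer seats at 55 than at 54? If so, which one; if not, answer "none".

At 54 seats: Arden 16, Brisco 3, Carrow 16, Dorne 15, Eskel 4.
At 55 seats: Arden 17, Brisco 2, Carrow 16, Dorne 16, Eskel 4.
Brisco drops from 3 to 2.

Brisco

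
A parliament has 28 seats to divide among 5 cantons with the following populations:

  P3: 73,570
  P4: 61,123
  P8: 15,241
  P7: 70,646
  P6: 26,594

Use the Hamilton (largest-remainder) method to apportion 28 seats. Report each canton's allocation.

P3: 8, P4: 7, P8: 2, P7: 8, P6: 3

The standard divisor is 247174/28 ≈ 8827.643.
Standard quotas: P3 8.3340, P4 6.9240, P8 1.7265, P7 8.0028, P6 3.0126.
Lower quotas: P3 8, P4 6, P8 1, P7 8, P6 3 (sum 26, leaving 2 seats).
Remainders in descending order: P4 0.9240, P8 0.7265, P3 0.3340, P6 0.0126, P7 0.0028.
The surplus seats go to P4, P8.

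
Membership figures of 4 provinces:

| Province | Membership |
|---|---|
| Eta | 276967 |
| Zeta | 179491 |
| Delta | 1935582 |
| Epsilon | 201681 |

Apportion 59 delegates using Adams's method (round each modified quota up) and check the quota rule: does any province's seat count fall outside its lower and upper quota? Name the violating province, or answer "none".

Delta

Standard quotas: Eta 6.300, Zeta 4.083, Delta 44.029, Epsilon 4.588.
Adams allocation: Eta 7, Zeta 4, Delta 43, Epsilon 5.
Delta has quota 44.029 (lower 44, upper 45) but receives 43 — outside the quota interval.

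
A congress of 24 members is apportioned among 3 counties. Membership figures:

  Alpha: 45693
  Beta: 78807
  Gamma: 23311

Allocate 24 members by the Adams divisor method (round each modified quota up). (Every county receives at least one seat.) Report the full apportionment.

Standard divisor 147811/24 ≈ 6158.792; standard quotas: Alpha 7.419, Beta 12.796, Gamma 3.785.
Rounding up gives 8, 13, 4 = 25 seats, so the divisor must be adjusted.
With modified divisor 6550: modified quotas Alpha 6.976, Beta 12.032, Gamma 3.559.
Rounding up: Alpha 7, Beta 13, Gamma 4 (total 24).

Alpha 7, Beta 13, Gamma 4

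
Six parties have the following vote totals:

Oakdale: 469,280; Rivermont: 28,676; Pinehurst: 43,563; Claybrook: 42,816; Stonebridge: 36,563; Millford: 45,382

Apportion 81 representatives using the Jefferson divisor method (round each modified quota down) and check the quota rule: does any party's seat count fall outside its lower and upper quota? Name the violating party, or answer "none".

Standard quotas: Oakdale 57.051, Rivermont 3.486, Pinehurst 5.296, Claybrook 5.205, Stonebridge 4.445, Millford 5.517.
Jefferson allocation: Oakdale 59, Rivermont 3, Pinehurst 5, Claybrook 5, Stonebridge 4, Millford 5.
Oakdale has quota 57.051 (lower 57, upper 58) but receives 59 — outside the quota interval.

Oakdale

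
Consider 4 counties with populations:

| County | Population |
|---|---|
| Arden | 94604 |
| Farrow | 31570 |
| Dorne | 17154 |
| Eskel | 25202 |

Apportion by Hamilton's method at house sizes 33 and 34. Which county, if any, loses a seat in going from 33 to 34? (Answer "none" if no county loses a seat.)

At 33 seats: Arden 19, Farrow 6, Dorne 3, Eskel 5.
At 34 seats: Arden 19, Farrow 6, Dorne 4, Eskel 5.
No county's allocation decreased.

none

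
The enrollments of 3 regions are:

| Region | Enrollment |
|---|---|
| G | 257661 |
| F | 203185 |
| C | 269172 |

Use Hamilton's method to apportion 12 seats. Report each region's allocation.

The standard divisor is 730018/12 ≈ 60834.833.
Standard quotas: G 4.2354, F 3.3399, C 4.4246.
Lower quotas: G 4, F 3, C 4 (sum 11, leaving 1 seat).
Remainders in descending order: C 0.4246, F 0.3399, G 0.2354.
The surplus seat goes to C.

G 4, F 3, C 5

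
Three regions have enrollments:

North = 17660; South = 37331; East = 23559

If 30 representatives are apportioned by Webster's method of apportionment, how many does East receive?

Standard divisor 78550/30 ≈ 2618.333; standard quotas: North 6.745, South 14.258, East 8.998.
Rounding to the nearest integer gives North 7, South 14, East 9 — total 30, matching the house size, so no adjustment is needed.
East receives 9.

9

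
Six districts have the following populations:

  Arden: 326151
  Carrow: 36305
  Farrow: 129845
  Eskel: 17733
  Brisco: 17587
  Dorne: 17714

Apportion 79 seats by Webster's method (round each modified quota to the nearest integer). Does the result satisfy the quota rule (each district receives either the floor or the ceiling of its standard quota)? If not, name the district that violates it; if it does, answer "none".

Standard quotas: Arden 47.248, Carrow 5.259, Farrow 18.810, Eskel 2.569, Brisco 2.548, Dorne 2.566.
Webster allocation: Arden 46, Carrow 5, Farrow 19, Eskel 3, Brisco 3, Dorne 3.
Arden has quota 47.248 (lower 47, upper 48) but receives 46 — outside the quota interval.

Arden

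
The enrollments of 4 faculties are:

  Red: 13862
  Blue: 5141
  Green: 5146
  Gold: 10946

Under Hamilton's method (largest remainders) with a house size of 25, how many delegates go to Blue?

3

Total 35095; standard divisor 35095/25 ≈ 1403.8.
Standard quotas: Red 9.8746, Blue 3.6622, Green 3.6658, Gold 7.7974.
Lower quotas: Red 9, Blue 3, Green 3, Gold 7 (sum 22, leaving 3 seats).
Remainders in descending order: Red 0.8746, Gold 0.7974, Green 0.6658, Blue 0.6622.
The surplus seats go to Red, Gold, Green.
Blue receives 3.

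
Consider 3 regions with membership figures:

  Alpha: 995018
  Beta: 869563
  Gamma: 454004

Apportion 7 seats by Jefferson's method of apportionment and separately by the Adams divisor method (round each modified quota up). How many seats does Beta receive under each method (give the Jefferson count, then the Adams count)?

3 and 2

Jefferson: Alpha 3, Beta 3, Gamma 1.
Adams: Alpha 3, Beta 2, Gamma 2.
Beta gets 3 under Jefferson and 2 under Adams.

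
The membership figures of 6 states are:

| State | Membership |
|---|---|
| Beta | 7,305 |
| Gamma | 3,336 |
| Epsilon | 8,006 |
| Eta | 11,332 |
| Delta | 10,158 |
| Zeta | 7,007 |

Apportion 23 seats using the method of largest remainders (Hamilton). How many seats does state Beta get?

Total 47144; standard divisor 47144/23 ≈ 2049.739.
Standard quotas: Beta 3.5639, Gamma 1.6275, Epsilon 3.9059, Eta 5.5285, Delta 4.9558, Zeta 3.4185.
Lower quotas: Beta 3, Gamma 1, Epsilon 3, Eta 5, Delta 4, Zeta 3 (sum 19, leaving 4 seats).
Remainders in descending order: Delta 0.9558, Epsilon 0.9059, Gamma 0.6275, Beta 0.5639, Eta 0.5285, Zeta 0.4185.
Largest remainders: Delta, Epsilon, Gamma, Beta receive the extra seats.
Beta receives 4.

4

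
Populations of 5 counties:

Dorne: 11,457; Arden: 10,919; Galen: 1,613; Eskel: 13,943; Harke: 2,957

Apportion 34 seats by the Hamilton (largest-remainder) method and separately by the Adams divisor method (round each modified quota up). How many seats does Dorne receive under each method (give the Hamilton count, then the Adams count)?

10 and 9

Hamilton: Dorne 10, Arden 9, Galen 1, Eskel 12, Harke 2.
Adams: Dorne 9, Arden 9, Galen 2, Eskel 11, Harke 3.
Dorne gets 10 under Hamilton and 9 under Adams.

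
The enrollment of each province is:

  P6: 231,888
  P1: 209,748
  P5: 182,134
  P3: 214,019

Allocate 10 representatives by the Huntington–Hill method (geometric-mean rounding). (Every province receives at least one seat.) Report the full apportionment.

P6: 3, P1: 2, P5: 2, P3: 3

With divisor 86501: modified quotas P6 2.681, P1 2.425, P5 2.106, P3 2.474.
Geometric-mean thresholds: P6 √(2·3)=2.449, P1 √(2·3)=2.449, P5 √(2·3)=2.449, P3 √(2·3)=2.449.
Each quota rounded against its threshold gives P6 3, P1 2, P5 2, P3 3 (total 10).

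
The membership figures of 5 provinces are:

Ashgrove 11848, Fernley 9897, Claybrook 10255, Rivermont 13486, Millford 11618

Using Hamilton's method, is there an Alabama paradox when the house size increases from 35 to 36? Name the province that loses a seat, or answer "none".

Claybrook

At 35 seats: Ashgrove 7, Fernley 6, Claybrook 7, Rivermont 8, Millford 7.
At 36 seats: Ashgrove 8, Fernley 6, Claybrook 6, Rivermont 9, Millford 7.
Claybrook drops from 7 to 6.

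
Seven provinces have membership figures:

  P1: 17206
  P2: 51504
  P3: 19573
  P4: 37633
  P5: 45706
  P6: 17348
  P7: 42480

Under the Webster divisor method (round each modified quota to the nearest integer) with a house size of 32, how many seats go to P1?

Standard divisor 231450/32 ≈ 7232.812; standard quotas: P1 2.379, P2 7.121, P3 2.706, P4 5.203, P5 6.319, P6 2.399, P7 5.873.
Rounding to the nearest integer gives 2, 7, 3, 5, 6, 2, 6 = 31 seats, so the divisor must be adjusted.
With modified divisor 7000: modified quotas P1 2.458, P2 7.358, P3 2.796, P4 5.376, P5 6.529, P6 2.478, P7 6.069.
Rounding to the nearest integer: P1 2, P2 7, P3 3, P4 5, P5 7, P6 2, P7 6 (total 32).
P1 receives 2.

2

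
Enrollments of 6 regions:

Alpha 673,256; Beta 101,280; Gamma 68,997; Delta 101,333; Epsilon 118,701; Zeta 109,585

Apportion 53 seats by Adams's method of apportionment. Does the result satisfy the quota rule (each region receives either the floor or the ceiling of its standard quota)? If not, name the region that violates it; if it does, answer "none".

Standard quotas: Alpha 30.416, Beta 4.576, Gamma 3.117, Delta 4.578, Epsilon 5.363, Zeta 4.951.
Adams allocation: Alpha 29, Beta 5, Gamma 3, Delta 5, Epsilon 6, Zeta 5.
Alpha has quota 30.416 (lower 30, upper 31) but receives 29 — outside the quota interval.

Alpha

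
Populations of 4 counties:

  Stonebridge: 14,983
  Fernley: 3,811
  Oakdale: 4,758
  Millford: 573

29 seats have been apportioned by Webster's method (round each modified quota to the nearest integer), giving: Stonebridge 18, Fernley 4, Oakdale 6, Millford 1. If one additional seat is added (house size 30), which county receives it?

Fernley

Priority for the next seat is population ÷ (current seats + 0.5).
Priorities: Stonebridge 809.892, Fernley 846.889, Oakdale 732.000, Millford 382.000.
Highest priority: Fernley.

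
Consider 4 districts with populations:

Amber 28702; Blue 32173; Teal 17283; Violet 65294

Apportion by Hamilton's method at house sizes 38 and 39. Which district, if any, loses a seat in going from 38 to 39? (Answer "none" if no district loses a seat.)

At 38 seats: Amber 8, Blue 8, Teal 5, Violet 17.
At 39 seats: Amber 8, Blue 9, Teal 4, Violet 18.
Teal drops from 5 to 4.

Teal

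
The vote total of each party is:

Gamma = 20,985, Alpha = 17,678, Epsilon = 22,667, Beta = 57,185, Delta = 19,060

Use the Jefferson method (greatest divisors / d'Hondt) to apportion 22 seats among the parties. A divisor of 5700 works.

Gamma 3; Alpha 3; Epsilon 3; Beta 10; Delta 3

With modified divisor 5700: modified quotas Gamma 3.682, Alpha 3.101, Epsilon 3.977, Beta 10.032, Delta 3.344.
Rounding down: Gamma 3, Alpha 3, Epsilon 3, Beta 10, Delta 3 (total 22).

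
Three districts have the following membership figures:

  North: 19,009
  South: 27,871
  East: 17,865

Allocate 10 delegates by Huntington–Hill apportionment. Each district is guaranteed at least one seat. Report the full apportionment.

With divisor 6763: modified quotas North 2.811, South 4.121, East 2.642.
Geometric-mean thresholds: North √(2·3)=2.449, South √(4·5)=4.472, East √(2·3)=2.449.
Each quota rounded against its threshold gives North 3, South 4, East 3 (total 10).

North: 3; South: 4; East: 3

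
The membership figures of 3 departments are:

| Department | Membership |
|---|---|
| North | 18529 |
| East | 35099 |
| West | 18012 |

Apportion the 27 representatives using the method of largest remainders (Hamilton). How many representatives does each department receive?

North=7; East=13; West=7

Standard divisor: 71640 ÷ 27 ≈ 2653.333.
Standard quotas: North 6.9833, East 13.2283, West 6.7884.
Lower quotas: North 6, East 13, West 6 (sum 25, leaving 2 seats).
Remainders in descending order: North 0.9833, West 0.7884, East 0.2283.
The surplus seats go to North, West.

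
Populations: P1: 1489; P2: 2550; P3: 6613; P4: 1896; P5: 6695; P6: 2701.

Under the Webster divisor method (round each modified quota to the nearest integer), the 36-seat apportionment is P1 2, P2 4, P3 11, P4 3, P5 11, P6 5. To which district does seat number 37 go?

Priority for the next seat is population ÷ (current seats + 0.5).
Priorities: P1 595.600, P2 566.667, P3 575.043, P4 541.714, P5 582.174, P6 491.091.
Highest priority: P1.

P1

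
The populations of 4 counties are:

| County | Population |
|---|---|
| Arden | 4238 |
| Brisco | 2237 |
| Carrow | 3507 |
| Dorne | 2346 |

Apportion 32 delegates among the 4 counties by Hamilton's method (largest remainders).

The standard divisor is 12328/32 ≈ 385.25.
Standard quotas: Arden 11.001, Brisco 5.807, Carrow 9.103, Dorne 6.090.
Lower quotas: Arden 11, Brisco 5, Carrow 9, Dorne 6 (sum 31, leaving 1 seat).
Remainders in descending order: Brisco 0.807, Carrow 0.103, Dorne 0.090, Arden 0.001.
The surplus seat goes to Brisco.

Arden=11; Brisco=6; Carrow=9; Dorne=6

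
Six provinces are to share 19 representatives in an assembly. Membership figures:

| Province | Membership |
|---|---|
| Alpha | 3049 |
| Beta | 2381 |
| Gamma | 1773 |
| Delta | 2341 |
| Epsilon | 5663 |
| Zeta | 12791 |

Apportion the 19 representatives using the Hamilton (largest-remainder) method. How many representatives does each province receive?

The standard divisor is 27998/19 ≈ 1473.579.
Standard quotas: Alpha 2.0691, Beta 1.6158, Gamma 1.2032, Delta 1.5886, Epsilon 3.8430, Zeta 8.6802.
Lower quotas: Alpha 2, Beta 1, Gamma 1, Delta 1, Epsilon 3, Zeta 8 (sum 16, leaving 3 seats).
Remainders in descending order: Epsilon 0.8430, Zeta 0.6802, Beta 0.6158, Delta 0.5886, Gamma 0.2032, Alpha 0.0691.
The surplus seats go to Epsilon, Zeta, Beta.

Alpha 2; Beta 2; Gamma 1; Delta 1; Epsilon 4; Zeta 9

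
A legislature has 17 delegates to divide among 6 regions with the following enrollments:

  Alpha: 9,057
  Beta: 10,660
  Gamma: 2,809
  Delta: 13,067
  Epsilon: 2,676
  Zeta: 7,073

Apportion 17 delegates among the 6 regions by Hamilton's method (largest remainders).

Standard divisor: 45342 ÷ 17 ≈ 2667.176.
Standard quotas: Alpha 3.3957, Beta 3.9967, Gamma 1.0532, Delta 4.8992, Epsilon 1.0033, Zeta 2.6519.
Lower quotas: Alpha 3, Beta 3, Gamma 1, Delta 4, Epsilon 1, Zeta 2 (sum 14, leaving 3 seats).
Remainders in descending order: Beta 0.9967, Delta 0.8992, Zeta 0.6519, Alpha 0.3957, Gamma 0.0532, Epsilon 0.0033.
Largest remainders: Beta, Delta, Zeta receive the extra seats.

Alpha 3, Beta 4, Gamma 1, Delta 5, Epsilon 1, Zeta 3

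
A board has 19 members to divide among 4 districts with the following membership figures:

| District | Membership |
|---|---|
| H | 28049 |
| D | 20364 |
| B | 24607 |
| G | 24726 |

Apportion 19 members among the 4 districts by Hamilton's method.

Total 97746; standard divisor 97746/19 ≈ 5144.526.
Standard quotas: H 5.4522, D 3.9584, B 4.7831, G 4.8063.
Lower quotas: H 5, D 3, B 4, G 4 (sum 16, leaving 3 seats).
Remainders in descending order: D 0.9584, G 0.8063, B 0.7831, H 0.4522.
The surplus seats go to D, G, B.

H: 5, D: 4, B: 5, G: 5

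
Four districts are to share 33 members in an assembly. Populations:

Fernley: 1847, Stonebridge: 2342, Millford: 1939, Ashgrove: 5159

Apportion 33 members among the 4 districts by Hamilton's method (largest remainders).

Fernley=5, Stonebridge=7, Millford=6, Ashgrove=15

Total 11287; standard divisor 11287/33 ≈ 342.03.
Standard quotas: Fernley 5.4001, Stonebridge 6.8473, Millford 5.6691, Ashgrove 15.0835.
Lower quotas: Fernley 5, Stonebridge 6, Millford 5, Ashgrove 15 (sum 31, leaving 2 seats).
Remainders in descending order: Stonebridge 0.8473, Millford 0.6691, Fernley 0.4001, Ashgrove 0.0835.
The surplus seats go to Stonebridge, Millford.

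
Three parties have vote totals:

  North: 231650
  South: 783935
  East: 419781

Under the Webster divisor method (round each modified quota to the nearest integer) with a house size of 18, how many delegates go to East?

Standard divisor 1435366/18 ≈ 79742.556; standard quotas: North 2.905, South 9.831, East 5.264.
Rounding to the nearest integer gives North 3, South 10, East 5 — total 18, matching the house size, so no adjustment is needed.
East receives 5.

5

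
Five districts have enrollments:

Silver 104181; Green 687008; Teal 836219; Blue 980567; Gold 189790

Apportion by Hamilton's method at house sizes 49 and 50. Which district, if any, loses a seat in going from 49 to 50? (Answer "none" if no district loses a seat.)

At 49 seats: Silver 2, Green 12, Teal 15, Blue 17, Gold 3.
At 50 seats: Silver 2, Green 12, Teal 15, Blue 18, Gold 3.
No district's allocation decreased.

none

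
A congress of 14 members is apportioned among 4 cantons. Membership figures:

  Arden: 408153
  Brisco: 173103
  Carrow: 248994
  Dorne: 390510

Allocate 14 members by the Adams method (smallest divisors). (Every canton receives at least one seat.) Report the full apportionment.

Standard divisor 1220760/14 ≈ 87197.143; standard quotas: Arden 4.681, Brisco 1.985, Carrow 2.856, Dorne 4.478.
Rounding up gives 5, 2, 3, 5 = 15 seats, so the divisor must be adjusted.
With modified divisor 99800: modified quotas Arden 4.090, Brisco 1.734, Carrow 2.495, Dorne 3.913.
Rounding up: Arden 5, Brisco 2, Carrow 3, Dorne 4 (total 14).

Arden 5, Brisco 2, Carrow 3, Dorne 4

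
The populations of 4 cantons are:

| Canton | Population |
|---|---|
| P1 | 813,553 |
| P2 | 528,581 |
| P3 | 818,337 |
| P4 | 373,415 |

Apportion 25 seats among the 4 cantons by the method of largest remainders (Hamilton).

P1 8; P2 5; P3 8; P4 4

The standard divisor is 2533886/25 ≈ 101355.44.
Standard quotas: P1 8.0267, P2 5.2151, P3 8.0739, P4 3.6842.
Lower quotas: P1 8, P2 5, P3 8, P4 3 (sum 24, leaving 1 seat).
Remainders in descending order: P4 0.6842, P2 0.2151, P3 0.0739, P1 0.0267.
The surplus seat goes to P4.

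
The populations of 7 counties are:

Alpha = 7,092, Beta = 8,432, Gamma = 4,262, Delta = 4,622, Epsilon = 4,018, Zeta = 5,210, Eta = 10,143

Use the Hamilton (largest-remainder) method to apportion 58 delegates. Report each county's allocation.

Total 43779; standard divisor 43779/58 ≈ 754.81.
Standard quotas: Alpha 9.3957, Beta 11.1710, Gamma 5.6465, Delta 6.1234, Epsilon 5.3232, Zeta 6.9024, Eta 13.4378.
Lower quotas: Alpha 9, Beta 11, Gamma 5, Delta 6, Epsilon 5, Zeta 6, Eta 13 (sum 55, leaving 3 seats).
Remainders in descending order: Zeta 0.9024, Gamma 0.6465, Eta 0.4378, Alpha 0.3957, Epsilon 0.3232, Beta 0.1710, Delta 0.1234.
The surplus seats go to Zeta, Gamma, Eta.

Alpha: 9, Beta: 11, Gamma: 6, Delta: 6, Epsilon: 5, Zeta: 7, Eta: 14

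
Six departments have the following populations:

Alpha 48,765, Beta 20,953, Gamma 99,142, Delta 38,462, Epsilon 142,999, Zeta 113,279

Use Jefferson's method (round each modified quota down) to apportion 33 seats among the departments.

Alpha 3, Beta 1, Gamma 7, Delta 3, Epsilon 11, Zeta 8

Standard divisor 463600/33 ≈ 14048.485; standard quotas: Alpha 3.471, Beta 1.491, Gamma 7.057, Delta 2.738, Epsilon 10.179, Zeta 8.063.
Rounding down gives 3, 1, 7, 2, 10, 8 = 31 seats, so the divisor must be adjusted.
With modified divisor 12700: modified quotas Alpha 3.840, Beta 1.650, Gamma 7.806, Delta 3.029, Epsilon 11.260, Zeta 8.920.
Rounding down: Alpha 3, Beta 1, Gamma 7, Delta 3, Epsilon 11, Zeta 8 (total 33).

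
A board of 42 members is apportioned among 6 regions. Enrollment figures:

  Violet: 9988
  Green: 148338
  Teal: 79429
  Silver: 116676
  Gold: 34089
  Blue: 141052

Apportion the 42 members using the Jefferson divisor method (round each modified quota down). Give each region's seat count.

Violet=0, Green=12, Teal=6, Silver=10, Gold=2, Blue=12

Standard divisor 529572/42 ≈ 12608.857; standard quotas: Violet 0.792, Green 11.765, Teal 6.299, Silver 9.253, Gold 2.704, Blue 11.187.
Rounding down gives 0, 11, 6, 9, 2, 11 = 39 seats, so the divisor must be adjusted.
With modified divisor 11500: modified quotas Violet 0.869, Green 12.899, Teal 6.907, Silver 10.146, Gold 2.964, Blue 12.265.
Rounding down: Violet 0, Green 12, Teal 6, Silver 10, Gold 2, Blue 12 (total 42).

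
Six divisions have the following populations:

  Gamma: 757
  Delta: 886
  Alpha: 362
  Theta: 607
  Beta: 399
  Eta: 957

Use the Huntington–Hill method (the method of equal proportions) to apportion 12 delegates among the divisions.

With divisor 335: modified quotas Gamma 2.260, Delta 2.645, Alpha 1.081, Theta 1.812, Beta 1.191, Eta 2.857.
Geometric-mean thresholds: Gamma √(2·3)=2.449, Delta √(2·3)=2.449, Alpha √(1·2)=1.414, Theta √(1·2)=1.414, Beta √(1·2)=1.414, Eta √(2·3)=2.449.
Each quota rounded against its threshold gives Gamma 2, Delta 3, Alpha 1, Theta 2, Beta 1, Eta 3 (total 12).

Gamma 2, Delta 3, Alpha 1, Theta 2, Beta 1, Eta 3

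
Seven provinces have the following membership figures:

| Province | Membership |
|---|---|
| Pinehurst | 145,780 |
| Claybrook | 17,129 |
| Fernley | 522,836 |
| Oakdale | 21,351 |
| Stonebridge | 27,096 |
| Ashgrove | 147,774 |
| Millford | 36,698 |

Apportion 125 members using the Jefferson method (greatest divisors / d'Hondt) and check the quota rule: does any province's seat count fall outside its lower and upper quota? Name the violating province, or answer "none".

Fernley

Standard quotas: Pinehurst 19.836, Claybrook 2.331, Fernley 71.141, Oakdale 2.905, Stonebridge 3.687, Ashgrove 20.107, Millford 4.993.
Jefferson allocation: Pinehurst 20, Claybrook 2, Fernley 73, Oakdale 2, Stonebridge 3, Ashgrove 20, Millford 5.
Fernley has quota 71.141 (lower 71, upper 72) but receives 73 — outside the quota interval.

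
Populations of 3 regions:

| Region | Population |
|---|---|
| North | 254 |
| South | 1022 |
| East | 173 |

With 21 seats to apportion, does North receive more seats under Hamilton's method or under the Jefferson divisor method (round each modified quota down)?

Hamilton: North 4, South 15, East 2.
Jefferson: North 3, South 16, East 2.
North gets 4 under Hamilton and 3 under Jefferson.

Hamilton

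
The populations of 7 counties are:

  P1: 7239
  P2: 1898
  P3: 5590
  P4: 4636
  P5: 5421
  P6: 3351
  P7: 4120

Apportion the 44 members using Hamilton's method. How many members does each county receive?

P1=10; P2=3; P3=8; P4=6; P5=7; P6=4; P7=6

Total 32255; standard divisor 32255/44 ≈ 733.068.
Standard quotas: P1 9.8749, P2 2.5891, P3 7.6255, P4 6.3241, P5 7.3949, P6 4.5712, P7 5.6202.
Lower quotas: P1 9, P2 2, P3 7, P4 6, P5 7, P6 4, P7 5 (sum 40, leaving 4 seats).
Remainders in descending order: P1 0.8749, P3 0.6255, P7 0.6202, P2 0.5891, P6 0.5712, P5 0.3949, P4 0.3241.
The surplus seats go to P1, P3, P7, P2.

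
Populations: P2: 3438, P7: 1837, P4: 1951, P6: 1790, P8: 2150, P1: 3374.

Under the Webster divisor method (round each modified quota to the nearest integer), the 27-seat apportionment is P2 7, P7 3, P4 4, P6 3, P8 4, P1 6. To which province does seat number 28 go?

P7

Priority for the next seat is population ÷ (current seats + 0.5).
Priorities: P2 458.400, P7 524.857, P4 433.556, P6 511.429, P8 477.778, P1 519.077.
Highest priority: P7.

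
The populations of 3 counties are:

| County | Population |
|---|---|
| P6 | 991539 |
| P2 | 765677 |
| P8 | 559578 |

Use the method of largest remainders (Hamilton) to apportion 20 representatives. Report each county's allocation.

Total 2316794; standard divisor 2316794/20 ≈ 115839.7.
Standard quotas: P6 8.5596, P2 6.6098, P8 4.8306.
Lower quotas: P6 8, P2 6, P8 4 (sum 18, leaving 2 seats).
Remainders in descending order: P8 0.8306, P2 0.6098, P6 0.5596.
Largest remainders: P8, P2 receive the extra seats.

P6=8; P2=7; P8=5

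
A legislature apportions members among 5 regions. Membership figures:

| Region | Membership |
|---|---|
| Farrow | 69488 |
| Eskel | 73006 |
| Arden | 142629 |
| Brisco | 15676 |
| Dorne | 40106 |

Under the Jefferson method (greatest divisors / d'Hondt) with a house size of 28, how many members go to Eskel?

6

Standard divisor 340905/28 ≈ 12175.179; standard quotas: Farrow 5.707, Eskel 5.996, Arden 11.715, Brisco 1.288, Dorne 3.294.
Rounding down gives 5, 5, 11, 1, 3 = 25 seats, so the divisor must be adjusted.
With modified divisor 11300: modified quotas Farrow 6.149, Eskel 6.461, Arden 12.622, Brisco 1.387, Dorne 3.549.
Rounding down: Farrow 6, Eskel 6, Arden 12, Brisco 1, Dorne 3 (total 28).
Eskel receives 6.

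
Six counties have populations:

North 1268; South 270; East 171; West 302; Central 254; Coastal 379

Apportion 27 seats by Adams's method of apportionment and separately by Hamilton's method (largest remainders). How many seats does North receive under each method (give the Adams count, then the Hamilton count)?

Adams: North 12, South 3, East 2, West 3, Central 3, Coastal 4.
Hamilton: North 13, South 3, East 2, West 3, Central 2, Coastal 4.
North gets 12 under Adams and 13 under Hamilton.

12 and 13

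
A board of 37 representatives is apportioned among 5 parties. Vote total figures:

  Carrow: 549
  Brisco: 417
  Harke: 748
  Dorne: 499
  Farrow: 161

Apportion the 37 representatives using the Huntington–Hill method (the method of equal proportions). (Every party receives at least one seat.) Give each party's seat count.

With divisor 65: modified quotas Carrow 8.446, Brisco 6.415, Harke 11.508, Dorne 7.677, Farrow 2.477.
Geometric-mean thresholds: Carrow √(8·9)=8.485, Brisco √(6·7)=6.481, Harke √(11·12)=11.489, Dorne √(7·8)=7.483, Farrow √(2·3)=2.449.
Each quota rounded against its threshold gives Carrow 8, Brisco 6, Harke 12, Dorne 8, Farrow 3 (total 37).

Carrow=8; Brisco=6; Harke=12; Dorne=8; Farrow=3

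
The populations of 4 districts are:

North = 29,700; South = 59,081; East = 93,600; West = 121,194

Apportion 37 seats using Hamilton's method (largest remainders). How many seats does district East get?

11

Total 303575; standard divisor 303575/37 ≈ 8204.73.
Standard quotas: North 3.6199, South 7.2008, East 11.4081, West 14.7712.
Lower quotas: North 3, South 7, East 11, West 14 (sum 35, leaving 2 seats).
Remainders in descending order: West 0.7712, North 0.6199, East 0.4081, South 0.2008.
Largest remainders: West, North receive the extra seats.
East receives 11.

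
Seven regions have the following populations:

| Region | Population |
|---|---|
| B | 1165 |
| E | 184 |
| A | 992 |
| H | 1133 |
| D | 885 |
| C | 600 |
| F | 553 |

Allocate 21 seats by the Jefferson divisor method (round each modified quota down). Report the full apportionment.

Standard divisor 5512/21 ≈ 262.476; standard quotas: B 4.438, E 0.701, A 3.779, H 4.317, D 3.372, C 2.286, F 2.107.
Rounding down gives 4, 0, 3, 4, 3, 2, 2 = 18 seats, so the divisor must be adjusted.
With modified divisor 224: modified quotas B 5.201, E 0.821, A 4.429, H 5.058, D 3.951, C 2.679, F 2.469.
Rounding down: B 5, E 0, A 4, H 5, D 3, C 2, F 2 (total 21).

B: 5; E: 0; A: 4; H: 5; D: 3; C: 2; F: 2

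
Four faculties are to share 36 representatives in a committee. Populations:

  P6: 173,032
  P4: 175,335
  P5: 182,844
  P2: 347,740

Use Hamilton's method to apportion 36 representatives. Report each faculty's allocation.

Total 878951; standard divisor 878951/36 ≈ 24415.306.
Standard quotas: P6 7.0870, P4 7.1814, P5 7.4889, P2 14.2427.
Lower quotas: P6 7, P4 7, P5 7, P2 14 (sum 35, leaving 1 seat).
Remainders in descending order: P5 0.4889, P2 0.2427, P4 0.1814, P6 0.0870.
The surplus seat goes to P5.

P6=7, P4=7, P5=8, P2=14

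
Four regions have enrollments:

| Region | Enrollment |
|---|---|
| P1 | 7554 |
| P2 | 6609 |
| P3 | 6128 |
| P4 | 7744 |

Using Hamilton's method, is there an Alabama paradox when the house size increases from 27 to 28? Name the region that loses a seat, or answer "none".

none

At 27 seats: P1 7, P2 6, P3 6, P4 8.
At 28 seats: P1 7, P2 7, P3 6, P4 8.
No region's allocation decreased.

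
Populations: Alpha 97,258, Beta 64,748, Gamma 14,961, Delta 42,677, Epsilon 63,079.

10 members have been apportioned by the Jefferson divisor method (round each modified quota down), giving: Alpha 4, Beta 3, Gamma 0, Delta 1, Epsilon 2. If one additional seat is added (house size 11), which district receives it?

Delta

Priority for the next seat is population ÷ (current seats + 1).
Priorities: Alpha 19451.600, Beta 16187.000, Gamma 14961.000, Delta 21338.500, Epsilon 21026.333.
Highest priority: Delta.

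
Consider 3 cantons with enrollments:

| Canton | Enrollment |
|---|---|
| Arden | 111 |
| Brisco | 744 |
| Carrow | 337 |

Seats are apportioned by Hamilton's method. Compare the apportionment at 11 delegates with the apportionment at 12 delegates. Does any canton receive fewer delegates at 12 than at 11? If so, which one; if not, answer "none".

none

At 11 seats: Arden 1, Brisco 7, Carrow 3.
At 12 seats: Arden 1, Brisco 8, Carrow 3.
No canton's allocation decreased.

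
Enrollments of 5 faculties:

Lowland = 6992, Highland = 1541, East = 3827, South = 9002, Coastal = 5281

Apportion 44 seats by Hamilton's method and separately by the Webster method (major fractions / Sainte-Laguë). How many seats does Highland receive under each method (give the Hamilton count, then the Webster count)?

Hamilton: Lowland 12, Highland 2, East 6, South 15, Coastal 9.
Webster: Lowland 11, Highland 3, East 6, South 15, Coastal 9.
Highland gets 2 under Hamilton and 3 under Webster.

2 and 3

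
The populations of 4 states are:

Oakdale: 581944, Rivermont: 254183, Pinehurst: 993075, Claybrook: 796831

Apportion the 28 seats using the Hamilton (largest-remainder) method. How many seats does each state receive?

Total 2626033; standard divisor 2626033/28 ≈ 93786.893.
Standard quotas: Oakdale 6.2050, Rivermont 2.7102, Pinehurst 10.5886, Claybrook 8.4962.
Lower quotas: Oakdale 6, Rivermont 2, Pinehurst 10, Claybrook 8 (sum 26, leaving 2 seats).
Remainders in descending order: Rivermont 0.7102, Pinehurst 0.5886, Claybrook 0.4962, Oakdale 0.2050.
The surplus seats go to Rivermont, Pinehurst.

Oakdale: 6, Rivermont: 3, Pinehurst: 11, Claybrook: 8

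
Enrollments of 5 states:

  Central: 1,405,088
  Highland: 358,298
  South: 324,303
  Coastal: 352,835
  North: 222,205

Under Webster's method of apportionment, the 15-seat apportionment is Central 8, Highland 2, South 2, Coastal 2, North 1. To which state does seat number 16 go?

Priority for the next seat is population ÷ (current seats + 0.5).
Priorities: Central 165304.471, Highland 143319.200, South 129721.200, Coastal 141134.000, North 148136.667.
Highest priority: Central.

Central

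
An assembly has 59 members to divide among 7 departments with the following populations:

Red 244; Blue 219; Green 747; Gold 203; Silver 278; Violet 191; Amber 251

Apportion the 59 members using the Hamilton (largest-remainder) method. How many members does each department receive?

Red=7; Blue=6; Green=21; Gold=5; Silver=8; Violet=5; Amber=7

The standard divisor is 2133/59 ≈ 36.153.
Standard quotas: Red 6.749, Blue 6.058, Green 20.662, Gold 5.615, Silver 7.690, Violet 5.283, Amber 6.943.
Lower quotas: Red 6, Blue 6, Green 20, Gold 5, Silver 7, Violet 5, Amber 6 (sum 55, leaving 4 seats).
Remainders in descending order: Amber 0.943, Red 0.749, Silver 0.690, Green 0.662, Gold 0.615, Violet 0.283, Blue 0.058.
Largest remainders: Amber, Red, Silver, Green receive the extra seats.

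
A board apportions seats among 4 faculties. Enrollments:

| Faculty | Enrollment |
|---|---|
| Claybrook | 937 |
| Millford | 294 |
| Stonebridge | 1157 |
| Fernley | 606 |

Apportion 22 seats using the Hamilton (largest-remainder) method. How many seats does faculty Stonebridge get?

The standard divisor is 2994/22 ≈ 136.091.
Standard quotas: Claybrook 6.885, Millford 2.160, Stonebridge 8.502, Fernley 4.453.
Lower quotas: Claybrook 6, Millford 2, Stonebridge 8, Fernley 4 (sum 20, leaving 2 seats).
Remainders in descending order: Claybrook 0.885, Stonebridge 0.502, Fernley 0.453, Millford 0.160.
The surplus seats go to Claybrook, Stonebridge.
Stonebridge receives 9.

9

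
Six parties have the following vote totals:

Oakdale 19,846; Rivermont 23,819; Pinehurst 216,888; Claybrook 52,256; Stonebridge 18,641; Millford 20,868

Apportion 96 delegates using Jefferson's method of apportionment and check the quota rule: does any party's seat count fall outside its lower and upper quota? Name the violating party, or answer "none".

Pinehurst

Standard quotas: Oakdale 5.408, Rivermont 6.490, Pinehurst 59.098, Claybrook 14.239, Stonebridge 5.079, Millford 5.686.
Jefferson allocation: Oakdale 5, Rivermont 6, Pinehurst 61, Claybrook 14, Stonebridge 5, Millford 5.
Pinehurst has quota 59.098 (lower 59, upper 60) but receives 61 — outside the quota interval.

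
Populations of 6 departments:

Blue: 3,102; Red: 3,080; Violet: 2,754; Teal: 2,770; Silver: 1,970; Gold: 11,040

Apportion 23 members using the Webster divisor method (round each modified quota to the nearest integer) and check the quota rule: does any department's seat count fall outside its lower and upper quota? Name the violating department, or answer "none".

none

Standard quotas: Blue 2.887, Red 2.866, Violet 2.563, Teal 2.578, Silver 1.833, Gold 10.274.
Webster allocation: Blue 3, Red 3, Violet 2, Teal 3, Silver 2, Gold 10.
Every allocation lies between the lower and upper quota.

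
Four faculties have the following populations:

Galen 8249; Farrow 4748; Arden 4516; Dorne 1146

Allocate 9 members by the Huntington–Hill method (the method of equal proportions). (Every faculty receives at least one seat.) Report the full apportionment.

With divisor 2160: modified quotas Galen 3.819, Farrow 2.198, Arden 2.091, Dorne 0.531.
Geometric-mean thresholds: Galen √(3·4)=3.464, Farrow √(2·3)=2.449, Arden √(2·3)=2.449, Dorne (min 1).
Each quota rounded against its threshold gives Galen 4, Farrow 2, Arden 2, Dorne 1 (total 9).

Galen=4; Farrow=2; Arden=2; Dorne=1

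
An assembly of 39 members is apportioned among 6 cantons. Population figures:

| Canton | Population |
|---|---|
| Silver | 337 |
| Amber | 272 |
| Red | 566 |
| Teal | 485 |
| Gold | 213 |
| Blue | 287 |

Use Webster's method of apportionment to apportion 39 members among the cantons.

Silver=6, Amber=5, Red=10, Teal=9, Gold=4, Blue=5

Standard divisor 2160/39 ≈ 55.385; standard quotas: Silver 6.085, Amber 4.911, Red 10.219, Teal 8.757, Gold 3.846, Blue 5.182.
Rounding to the nearest integer gives Silver 6, Amber 5, Red 10, Teal 9, Gold 4, Blue 5 — total 39, matching the house size, so no adjustment is needed.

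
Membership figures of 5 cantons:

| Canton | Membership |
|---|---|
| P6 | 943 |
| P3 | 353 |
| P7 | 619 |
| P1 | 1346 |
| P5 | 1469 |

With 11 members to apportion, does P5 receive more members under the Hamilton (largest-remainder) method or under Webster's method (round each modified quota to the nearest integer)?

Hamilton: P6 2, P3 1, P7 2, P1 3, P5 3.
Webster: P6 2, P3 1, P7 1, P1 3, P5 4.
P5 gets 3 under Hamilton and 4 under Webster.

Webster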